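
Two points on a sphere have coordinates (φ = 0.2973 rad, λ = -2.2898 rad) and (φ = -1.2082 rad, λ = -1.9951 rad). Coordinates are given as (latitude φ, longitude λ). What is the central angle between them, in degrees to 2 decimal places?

87.10°

In radians: φ₁ = 0.2973, φ₂ = -1.2082, Δλ = 16.885° = 0.2947 rad.
Haversine: a = sin²(Δφ/2) + cos φ₁ cos φ₂ sin²(Δλ/2) = 0.4674 + (0.9561)(0.3547)(0.0216) = 0.47469.
Central angle c = 2·arcsin(√a) = 1.52015 rad.
So the angular separation is 87.10°.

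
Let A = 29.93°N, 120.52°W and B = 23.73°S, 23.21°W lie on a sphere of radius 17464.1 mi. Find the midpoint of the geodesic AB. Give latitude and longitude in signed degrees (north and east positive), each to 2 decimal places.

Central angle δ = 1.8773 rad. Interpolating on the sphere with fraction f = 0.5:
P = [sin((1−f)δ)·A + sin(fδ)·B] / sin δ = 0.8462·A + 0.8462·B in Cartesian coordinates,
giving P = (0.3395, -0.9370, 0.0817), i.e. latitude 4.68°, longitude -70.08°.

4.68°, -70.08°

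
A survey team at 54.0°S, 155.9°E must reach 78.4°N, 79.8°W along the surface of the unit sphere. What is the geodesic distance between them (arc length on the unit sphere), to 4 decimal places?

2.6043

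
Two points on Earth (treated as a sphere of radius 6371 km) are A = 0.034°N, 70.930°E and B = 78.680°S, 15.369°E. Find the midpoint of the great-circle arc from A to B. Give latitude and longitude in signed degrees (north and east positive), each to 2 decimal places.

The central angle between A and B is δ = 1.4601 rad.
With f = 0.5, the slerp weights are sin((1−f)δ)/sin δ = 0.6710 and sin(fδ)/sin δ = 0.6710.
Weighted sum of the unit vectors: (0.6710)·(0.3267,0.9451,0.0006) + (0.6710)·(0.1893,0.0520,-0.9805) = (0.3462, 0.6691, -0.6576).
Converting back: φ = atan2(z, √(x²+y²)) = -41.12°, λ = atan2(y, x) = 62.64°.

-41.12°, 62.64°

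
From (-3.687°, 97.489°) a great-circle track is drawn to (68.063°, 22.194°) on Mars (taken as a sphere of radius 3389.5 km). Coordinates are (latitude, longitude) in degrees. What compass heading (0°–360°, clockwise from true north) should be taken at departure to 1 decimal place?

Δλ = -75.295° = -1.3141 rad.
y = sin Δλ · cos φ₂ = (-0.9672)(0.3736) = -0.3614
x = cos φ₁ sin φ₂ − sin φ₁ cos φ₂ cos Δλ = (0.9979)(0.9276) − (-0.0643)(0.3736)(0.2538) = 0.9318
θ = atan2(y, x) = -21.20°; adding 360° gives 338.8°.

338.8°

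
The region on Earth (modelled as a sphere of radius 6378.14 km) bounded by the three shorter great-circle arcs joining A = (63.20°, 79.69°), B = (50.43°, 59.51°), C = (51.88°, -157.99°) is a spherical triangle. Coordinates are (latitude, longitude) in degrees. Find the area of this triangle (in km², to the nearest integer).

1321909 km²

Side lengths (central angles): a = 1.2719, b = 0.9843, c = 0.2921 rad; semiperimeter s = 1.2742.
By l'Huilier's theorem, tan(E/4) = √[tan(s/2) tan((s−a)/2) tan((s−b)/2) tan((s−c)/2)], giving spherical excess E = 0.0325 rad.
Area = E·R² = 0.0325 × (6378.14)² ≈ 1321909 km².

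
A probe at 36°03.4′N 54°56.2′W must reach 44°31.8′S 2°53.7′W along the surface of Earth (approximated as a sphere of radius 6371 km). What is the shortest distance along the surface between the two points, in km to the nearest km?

Let φ₁ = 0.6293 rad, φ₂ = -0.7772 rad, and Δλ = 0.9083 rad.
cos c = sin φ₁ sin φ₂ + cos φ₁ cos φ₂ cos Δλ = (0.5886)(-0.7013) + (0.8084)(0.7129)(0.6151) = -0.05828,
so c = arccos(-0.05828) = 1.62911 rad.
Distance = R·c = 6371 × 1.6291 ≈ 10379 km.

10379 km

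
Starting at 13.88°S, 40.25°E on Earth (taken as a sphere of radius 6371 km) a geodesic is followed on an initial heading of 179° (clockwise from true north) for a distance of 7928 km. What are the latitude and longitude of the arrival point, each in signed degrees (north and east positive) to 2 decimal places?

-85.08°, 51.37°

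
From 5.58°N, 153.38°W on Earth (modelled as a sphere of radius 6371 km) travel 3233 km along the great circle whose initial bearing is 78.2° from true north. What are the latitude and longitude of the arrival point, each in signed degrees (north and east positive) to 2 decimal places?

10.60°, -124.44°

Angular distance δ = d/R = 3233/6371 = 0.50746 rad; initial bearing θ = 1.3648 rad.
sin φ₂ = sin φ₁ cos δ + cos φ₁ sin δ cos θ = (0.0972)(0.8740) + (0.9953)(0.4860)(0.2045) = 0.1839, so φ₂ = 10.60°.
Δλ = atan2(sin θ sin δ cos φ₁, cos δ − sin φ₁ sin φ₂) = atan2(0.4734, 0.8561) = 28.943°.
λ₂ = -153.380° + 28.943° = -124.44°.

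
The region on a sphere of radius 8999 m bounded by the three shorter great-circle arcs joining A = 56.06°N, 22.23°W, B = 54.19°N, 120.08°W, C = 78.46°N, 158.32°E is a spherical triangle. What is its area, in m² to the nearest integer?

21137539 m²

Side lengths (central angles): a = 0.6238, b = 0.7938, c = 0.8916 rad; semiperimeter s = 1.1546.
By l'Huilier's theorem, tan(E/4) = √[tan(s/2) tan((s−a)/2) tan((s−b)/2) tan((s−c)/2)], giving spherical excess E = 0.2610 rad.
Area = E·R² = 0.2610 × (8999)² ≈ 21137539 m².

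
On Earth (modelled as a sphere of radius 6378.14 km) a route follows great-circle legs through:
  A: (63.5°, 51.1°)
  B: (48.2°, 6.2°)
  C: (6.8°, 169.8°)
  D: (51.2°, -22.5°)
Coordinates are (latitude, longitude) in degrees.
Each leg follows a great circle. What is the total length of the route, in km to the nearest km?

Leg A→B: central angle 0.4995 rad, distance 3186.0 km.
Leg B→C: central angle 2.1492 rad, distance 13707.6 km.
Leg C→D: central angle 2.1125 rad, distance 13474.1 km.
Total: 3186.0 + 13707.6 + 13474.1 ≈ 30368 km.

30368 km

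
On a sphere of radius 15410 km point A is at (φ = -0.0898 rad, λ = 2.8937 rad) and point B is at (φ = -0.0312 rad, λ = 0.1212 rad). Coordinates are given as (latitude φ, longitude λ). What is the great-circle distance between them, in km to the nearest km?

42432 km

In radians: φ₁ = -0.0898, φ₂ = -0.0312, Δλ = -158.853° = -2.7725 rad.
cos c = sin φ₁ sin φ₂ + cos φ₁ cos φ₂ cos Δλ = (-0.0897)(-0.0312) + (0.9960)(0.9995)(-0.9327) = -0.92565,
so c = arccos(-0.92565) = 2.75354 rad.
Distance = R·c = 15410 × 2.7535 ≈ 42432 km.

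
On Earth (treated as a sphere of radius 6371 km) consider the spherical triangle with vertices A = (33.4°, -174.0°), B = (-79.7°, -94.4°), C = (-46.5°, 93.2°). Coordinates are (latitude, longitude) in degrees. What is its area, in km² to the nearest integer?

65622602 km²

Side lengths (central angles): a = 0.9376, b = 2.0124, c = 2.1114 rad; semiperimeter s = 2.5307.
By l'Huilier's theorem, tan(E/4) = √[tan(s/2) tan((s−a)/2) tan((s−b)/2) tan((s−c)/2)], giving spherical excess E = 1.6167 rad.
Area = E·R² = 1.6167 × (6371)² ≈ 65622602 km².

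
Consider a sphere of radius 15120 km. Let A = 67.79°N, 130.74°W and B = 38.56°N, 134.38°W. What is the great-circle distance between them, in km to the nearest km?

Let φ₁ = 1.1832 rad, φ₂ = 0.6730 rad, and Δλ = -0.0635 rad.
cos c = sin φ₁ sin φ₂ + cos φ₁ cos φ₂ cos Δλ = (0.9258)(0.6233) + (0.3780)(0.7820)(0.9980) = 0.87207,
so c = arccos(0.87207) = 0.51138 rad.
Distance = R·c = 15120 × 0.5114 ≈ 7732 km.

7732 km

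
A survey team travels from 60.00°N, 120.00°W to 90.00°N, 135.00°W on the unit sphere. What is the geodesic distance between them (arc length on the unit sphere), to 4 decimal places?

0.5236

In radians: φ₁ = 1.0472, φ₂ = 1.5708, Δλ = -15.000° = -0.2618 rad.
cos c = sin φ₁ sin φ₂ + cos φ₁ cos φ₂ cos Δλ = (0.8660)(1.0000) + (0.5000)(0.0000)(0.9659) = 0.86603,
so c = arccos(0.86603) = 0.52360 rad.
On the unit sphere the arc length equals the central angle: 0.5236.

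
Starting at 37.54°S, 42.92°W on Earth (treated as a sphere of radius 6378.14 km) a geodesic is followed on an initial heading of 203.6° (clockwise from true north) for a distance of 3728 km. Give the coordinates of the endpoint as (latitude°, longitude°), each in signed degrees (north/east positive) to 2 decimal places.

-65.38°, -74.94°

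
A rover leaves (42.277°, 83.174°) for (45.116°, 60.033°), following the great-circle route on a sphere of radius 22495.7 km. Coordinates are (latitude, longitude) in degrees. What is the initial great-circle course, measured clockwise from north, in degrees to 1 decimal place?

Δλ = -23.141° = -0.4039 rad.
y = sin Δλ · cos φ₂ = (-0.3930)(0.7057) = -0.2773
x = cos φ₁ sin φ₂ − sin φ₁ cos φ₂ cos Δλ = (0.7399)(0.7085) − (0.6727)(0.7057)(0.9195) = 0.0877
θ = atan2(y, x) = -72.45°; adding 360° gives 287.6°.

287.6°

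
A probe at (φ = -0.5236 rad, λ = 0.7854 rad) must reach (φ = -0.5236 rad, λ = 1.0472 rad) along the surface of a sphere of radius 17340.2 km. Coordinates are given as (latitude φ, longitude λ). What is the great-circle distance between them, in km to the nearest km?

In radians: φ₁ = -0.5236, φ₂ = -0.5236, Δλ = 15.000° = 0.2618 rad.
cos c = sin φ₁ sin φ₂ + cos φ₁ cos φ₂ cos Δλ = (-0.5000)(-0.5000) + (0.8660)(0.8660)(0.9659) = 0.97444,
so c = arccos(0.97444) = 0.22656 rad.
Distance = R·c = 17340.2 × 0.2266 ≈ 3929 km.

3929 km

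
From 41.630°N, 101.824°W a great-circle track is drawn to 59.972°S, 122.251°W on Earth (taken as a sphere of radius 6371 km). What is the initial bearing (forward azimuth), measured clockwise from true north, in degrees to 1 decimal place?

Δλ = -20.427° = -0.3565 rad.
y = sin Δλ · cos φ₂ = (-0.3490)(0.5004) = -0.1747
x = cos φ₁ sin φ₂ − sin φ₁ cos φ₂ cos Δλ = (0.7475)(-0.8658) − (0.6643)(0.5004)(0.9371) = -0.9587
θ = atan2(y, x) = -169.67°; adding 360° gives 190.3°.

190.3°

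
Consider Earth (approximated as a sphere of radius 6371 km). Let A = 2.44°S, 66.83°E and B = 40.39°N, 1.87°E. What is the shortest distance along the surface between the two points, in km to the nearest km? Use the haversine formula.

Let φ₁ = -0.0426 rad, φ₂ = 0.7049 rad, and Δλ = -1.1338 rad.
Haversine: a = sin²(Δφ/2) + cos φ₁ cos φ₂ sin²(Δλ/2) = 0.1333 + (0.9991)(0.7617)(0.2884) = 0.35275.
Central angle c = 2·arcsin(√a) = 1.27187 rad.
Distance = R·c = 6371 × 1.2719 ≈ 8103 km.

8103 km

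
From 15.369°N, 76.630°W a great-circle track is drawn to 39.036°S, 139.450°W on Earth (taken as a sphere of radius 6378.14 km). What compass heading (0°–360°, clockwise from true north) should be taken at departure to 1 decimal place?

224.6°

Δλ = -62.820° = -1.0964 rad.
y = sin Δλ · cos φ₂ = (-0.8896)(0.7768) = -0.6910
x = cos φ₁ sin φ₂ − sin φ₁ cos φ₂ cos Δλ = (0.9642)(-0.6298) − (0.2650)(0.7768)(0.4568) = -0.7013
θ = atan2(y, x) = -135.43°; adding 360° gives 224.6°.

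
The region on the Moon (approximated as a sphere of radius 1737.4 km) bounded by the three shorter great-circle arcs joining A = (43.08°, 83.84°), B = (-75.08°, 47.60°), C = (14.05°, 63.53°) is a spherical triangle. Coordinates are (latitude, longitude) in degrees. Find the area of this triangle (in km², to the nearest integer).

981741 km²

Side lengths (central angles): a = 1.5652, b = 0.5911, c = 2.1040 rad; semiperimeter s = 2.1302.
By l'Huilier's theorem, tan(E/4) = √[tan(s/2) tan((s−a)/2) tan((s−b)/2) tan((s−c)/2)], giving spherical excess E = 0.3252 rad.
Area = E·R² = 0.3252 × (1737.4)² ≈ 981741 km².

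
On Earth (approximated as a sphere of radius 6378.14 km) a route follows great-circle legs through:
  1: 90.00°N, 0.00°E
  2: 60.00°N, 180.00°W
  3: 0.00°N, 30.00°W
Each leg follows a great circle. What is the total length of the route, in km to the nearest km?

16215 km

Leg 1→2: central angle 0.5236 rad, distance 3339.6 km.
Leg 2→3: central angle 2.0186 rad, distance 12875.1 km.
Total: 3339.6 + 12875.1 ≈ 16215 km.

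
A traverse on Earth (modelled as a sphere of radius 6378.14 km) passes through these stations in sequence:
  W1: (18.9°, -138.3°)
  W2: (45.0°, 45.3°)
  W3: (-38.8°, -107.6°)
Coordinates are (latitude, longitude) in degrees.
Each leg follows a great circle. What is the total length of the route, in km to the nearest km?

30616 km

Leg W1→W2: central angle 2.0249 rad, distance 12914.8 km.
Leg W2→W3: central angle 2.7753 rad, distance 17701.0 km.
Total: 12914.8 + 17701.0 ≈ 30616 km.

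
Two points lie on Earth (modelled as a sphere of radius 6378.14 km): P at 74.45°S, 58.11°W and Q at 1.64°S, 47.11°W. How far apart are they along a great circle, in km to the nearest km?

8138 km

In radians: φ₁ = -1.2994, φ₂ = -0.0286, Δλ = 11.000° = 0.1920 rad.
cos c = sin φ₁ sin φ₂ + cos φ₁ cos φ₂ cos Δλ = (-0.9634)(-0.0286) + (0.2681)(0.9996)(0.9816) = 0.29062,
so c = arccos(0.29062) = 1.27592 rad.
Distance = R·c = 6378.14 × 1.2759 ≈ 8138 km.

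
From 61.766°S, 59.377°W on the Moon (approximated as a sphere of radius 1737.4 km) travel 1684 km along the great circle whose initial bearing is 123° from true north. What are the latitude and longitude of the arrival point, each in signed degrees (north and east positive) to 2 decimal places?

-45.32°, 41.10°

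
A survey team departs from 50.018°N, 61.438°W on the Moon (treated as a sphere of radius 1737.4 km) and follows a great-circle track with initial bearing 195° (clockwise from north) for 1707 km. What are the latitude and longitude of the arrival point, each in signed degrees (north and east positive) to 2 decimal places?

-5.23°, -73.92°

Angular distance δ = d/R = 1707/1737.4 = 0.98250 rad; initial bearing θ = 3.4034 rad.
sin φ₂ = sin φ₁ cos δ + cos φ₁ sin δ cos θ = (0.7662)(0.5549) + (0.6425)(0.8319)(-0.9659) = -0.0911, so φ₂ = -5.23°.
Δλ = atan2(sin θ sin δ cos φ₁, cos δ − sin φ₁ sin φ₂) = atan2(-0.1383, 0.6247) = -12.486°.
λ₂ = -61.438° − 12.486° = -73.92°.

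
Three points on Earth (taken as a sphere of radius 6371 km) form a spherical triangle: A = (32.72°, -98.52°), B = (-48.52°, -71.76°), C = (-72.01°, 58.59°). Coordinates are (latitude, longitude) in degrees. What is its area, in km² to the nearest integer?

6928804 km²

Side lengths (central angles): a = 0.9519, b = 2.4241, c = 1.4780 rad; semiperimeter s = 2.4271.
By l'Huilier's theorem, tan(E/4) = √[tan(s/2) tan((s−a)/2) tan((s−b)/2) tan((s−c)/2)], giving spherical excess E = 0.1707 rad.
Area = E·R² = 0.1707 × (6371)² ≈ 6928804 km².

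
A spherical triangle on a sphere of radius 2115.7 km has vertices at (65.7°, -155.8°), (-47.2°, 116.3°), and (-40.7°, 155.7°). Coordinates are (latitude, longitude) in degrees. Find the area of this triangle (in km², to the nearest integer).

3186649 km²

Side lengths (central angles): a = 0.5022, b = 1.9688, c = 2.2896 rad; semiperimeter s = 2.3803.
By l'Huilier's theorem, tan(E/4) = √[tan(s/2) tan((s−a)/2) tan((s−b)/2) tan((s−c)/2)], giving spherical excess E = 0.7119 rad.
Area = E·R² = 0.7119 × (2115.7)² ≈ 3186649 km².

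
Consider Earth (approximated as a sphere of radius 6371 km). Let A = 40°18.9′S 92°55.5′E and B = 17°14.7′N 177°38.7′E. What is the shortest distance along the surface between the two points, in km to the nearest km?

10805 km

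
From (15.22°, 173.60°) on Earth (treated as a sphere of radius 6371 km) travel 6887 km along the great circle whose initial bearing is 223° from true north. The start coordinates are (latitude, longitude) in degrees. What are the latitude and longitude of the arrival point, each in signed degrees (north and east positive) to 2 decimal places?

-29.95°, 129.61°

Angular distance δ = d/R = 6887/6371 = 1.08099 rad; initial bearing θ = 3.8921 rad.
sin φ₂ = sin φ₁ cos δ + cos φ₁ sin δ cos θ = (0.2625)(0.4705) + (0.9649)(0.8824)(-0.7314) = -0.4992, so φ₂ = -29.95°.
Δλ = atan2(sin θ sin δ cos φ₁, cos δ − sin φ₁ sin φ₂) = atan2(-0.5807, 0.6015) = -43.992°.
λ₂ = 173.600° − 43.992° = 129.61°.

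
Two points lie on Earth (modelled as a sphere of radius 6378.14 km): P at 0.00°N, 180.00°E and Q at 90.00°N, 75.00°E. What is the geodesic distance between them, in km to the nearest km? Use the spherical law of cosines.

10019 km

In radians: φ₁ = 0.0000, φ₂ = 1.5708, Δλ = -105.000° = -1.8326 rad.
cos c = sin φ₁ sin φ₂ + cos φ₁ cos φ₂ cos Δλ = (0.0000)(1.0000) + (1.0000)(0.0000)(-0.2588) = 0.00000,
so c = arccos(0.00000) = 1.57080 rad.
Distance = R·c = 6378.14 × 1.5708 ≈ 10019 km.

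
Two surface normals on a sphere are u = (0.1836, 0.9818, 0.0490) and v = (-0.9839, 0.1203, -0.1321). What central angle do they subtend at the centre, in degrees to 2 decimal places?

u·v = -0.0690; |u| = 1.0000, |v| = 1.0000.
cos θ = (u·v)/(|u||v|) = -0.0690, so θ = 93.96°.

93.96°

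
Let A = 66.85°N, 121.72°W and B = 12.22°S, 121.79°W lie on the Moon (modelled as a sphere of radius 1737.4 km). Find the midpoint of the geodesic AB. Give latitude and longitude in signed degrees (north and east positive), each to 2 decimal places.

Central angle δ = 1.3800 rad. Interpolating on the sphere with fraction f = 0.5:
P = [sin((1−f)δ)·A + sin(fδ)·B] / sin δ = 0.6483·A + 0.6483·B in Cartesian coordinates,
giving P = (-0.4678, -0.7554, 0.4589), i.e. latitude 27.32°, longitude -121.77°.

27.32°, -121.77°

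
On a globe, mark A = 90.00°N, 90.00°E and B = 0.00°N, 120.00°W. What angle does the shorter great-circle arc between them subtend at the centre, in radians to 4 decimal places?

1.5708 rad

In radians: φ₁ = 1.5708, φ₂ = 0.0000, Δλ = 150.000° = 2.6180 rad.
Haversine: a = sin²(Δφ/2) + cos φ₁ cos φ₂ sin²(Δλ/2) = 0.5000 + (0.0000)(1.0000)(0.9330) = 0.50000.
Central angle c = 2·arcsin(√a) = 1.57080 rad.
So the angular separation is 1.5708 rad.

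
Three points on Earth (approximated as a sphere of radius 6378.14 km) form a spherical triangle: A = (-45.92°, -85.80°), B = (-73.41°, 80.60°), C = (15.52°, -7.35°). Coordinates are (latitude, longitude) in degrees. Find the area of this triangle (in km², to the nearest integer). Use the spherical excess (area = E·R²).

49955906 km²

Side lengths (central angles): a = 1.8200, b = 1.6288, c = 1.0525 rad; semiperimeter s = 2.2506.
By l'Huilier's theorem, tan(E/4) = √[tan(s/2) tan((s−a)/2) tan((s−b)/2) tan((s−c)/2)], giving spherical excess E = 1.2280 rad.
Area = E·R² = 1.2280 × (6378.14)² ≈ 49955906 km².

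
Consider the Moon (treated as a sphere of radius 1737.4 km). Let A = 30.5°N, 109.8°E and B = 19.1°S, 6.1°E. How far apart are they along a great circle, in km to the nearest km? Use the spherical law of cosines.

3367 km

In radians: φ₁ = 0.5323, φ₂ = -0.3334, Δλ = -103.700° = -1.8099 rad.
cos c = sin φ₁ sin φ₂ + cos φ₁ cos φ₂ cos Δλ = (0.5075)(-0.3272) + (0.8616)(0.9449)(-0.2368) = -0.35891,
so c = arccos(-0.35891) = 1.93789 rad.
Distance = R·c = 1737.4 × 1.9379 ≈ 3367 km.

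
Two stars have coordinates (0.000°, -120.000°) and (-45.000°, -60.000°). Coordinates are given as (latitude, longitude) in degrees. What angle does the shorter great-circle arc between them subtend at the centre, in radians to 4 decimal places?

In radians: φ₁ = 0.0000, φ₂ = -0.7854, Δλ = 60.000° = 1.0472 rad.
cos c = sin φ₁ sin φ₂ + cos φ₁ cos φ₂ cos Δλ = (0.0000)(-0.7071) + (1.0000)(0.7071)(0.5000) = 0.35355,
so c = arccos(0.35355) = 1.20943 rad.
So the angular separation is 1.2094 rad.

1.2094 rad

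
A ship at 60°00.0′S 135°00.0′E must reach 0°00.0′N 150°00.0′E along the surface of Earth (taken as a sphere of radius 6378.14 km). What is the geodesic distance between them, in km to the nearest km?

6804 km

With latitudes φ₁ = -60.000°, φ₂ = 0.000° and longitude difference Δλ = 15.000°:
cos c = sin φ₁ sin φ₂ + cos φ₁ cos φ₂ cos Δλ = (-0.8660)(0.0000) + (0.5000)(1.0000)(0.9659) = 0.48296,
so c = arccos(0.48296) = 1.06676 rad.
Distance = R·c = 6378.14 × 1.0668 ≈ 6804 km.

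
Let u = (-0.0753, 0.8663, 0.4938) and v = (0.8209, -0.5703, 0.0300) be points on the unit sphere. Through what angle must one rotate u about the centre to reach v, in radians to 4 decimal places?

2.1425 rad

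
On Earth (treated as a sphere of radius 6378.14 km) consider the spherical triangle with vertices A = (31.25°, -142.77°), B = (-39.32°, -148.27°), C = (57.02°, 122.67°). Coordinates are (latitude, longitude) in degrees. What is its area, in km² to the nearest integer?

35751154 km²

Side lengths (central angles): a = 2.1231, b = 1.1613, c = 1.2349 rad; semiperimeter s = 2.2596.
By l'Huilier's theorem, tan(E/4) = √[tan(s/2) tan((s−a)/2) tan((s−b)/2) tan((s−c)/2)], giving spherical excess E = 0.8788 rad.
Area = E·R² = 0.8788 × (6378.14)² ≈ 35751154 km².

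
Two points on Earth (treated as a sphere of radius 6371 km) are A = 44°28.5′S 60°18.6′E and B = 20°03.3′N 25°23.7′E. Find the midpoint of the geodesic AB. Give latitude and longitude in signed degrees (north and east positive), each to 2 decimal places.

-12.77°, 40.39°

The central angle between A and B is δ = 1.2562 rad.
With f = 0.5, the slerp weights are sin((1−f)δ)/sin δ = 0.6179 and sin(fδ)/sin δ = 0.6179.
Weighted sum of the unit vectors: (0.6179)·(0.3534,0.6199,-0.7006) + (0.6179)·(0.8486,0.4029,0.3429) = (0.7428, 0.6320, -0.2210).
Converting back: φ = atan2(z, √(x²+y²)) = -12.77°, λ = atan2(y, x) = 40.39°.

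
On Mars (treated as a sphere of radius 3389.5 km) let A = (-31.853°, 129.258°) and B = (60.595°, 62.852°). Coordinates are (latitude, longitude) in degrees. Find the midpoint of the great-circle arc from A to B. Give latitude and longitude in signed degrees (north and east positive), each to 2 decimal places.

The central angle between A and B is δ = 1.8680 rad.
With f = 0.5, the slerp weights are sin((1−f)δ)/sin δ = 0.8409 and sin(fδ)/sin δ = 0.8409.
Weighted sum of the unit vectors: (0.8409)·(-0.5375,0.6577,-0.5277) + (0.8409)·(0.2240,0.4369,0.8712) = (-0.2636, 0.9204, 0.2888).
Converting back: φ = atan2(z, √(x²+y²)) = 16.78°, λ = atan2(y, x) = 105.98°.

16.78°, 105.98°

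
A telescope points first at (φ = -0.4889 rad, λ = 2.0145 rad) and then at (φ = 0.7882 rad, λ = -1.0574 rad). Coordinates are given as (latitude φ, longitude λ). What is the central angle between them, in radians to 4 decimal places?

2.8372 rad

Let φ₁ = -0.4889 rad, φ₂ = 0.7882 rad, and Δλ = -3.0719 rad.
Haversine: a = sin²(Δφ/2) + cos φ₁ cos φ₂ sin²(Δλ/2) = 0.3553 + (0.8829)(0.7051)(0.9988) = 0.97702.
Central angle c = 2·arcsin(√a) = 2.83721 rad.
So the angular separation is 2.8372 rad.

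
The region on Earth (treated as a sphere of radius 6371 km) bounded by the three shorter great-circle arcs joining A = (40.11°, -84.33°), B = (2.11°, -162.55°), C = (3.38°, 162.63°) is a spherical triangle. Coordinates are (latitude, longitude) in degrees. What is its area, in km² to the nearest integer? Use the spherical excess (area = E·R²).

17686661 km²

Side lengths (central angles): a = 0.6074, b = 1.8347, c = 1.3901 rad; semiperimeter s = 1.9161.
By l'Huilier's theorem, tan(E/4) = √[tan(s/2) tan((s−a)/2) tan((s−b)/2) tan((s−c)/2)], giving spherical excess E = 0.4357 rad.
Area = E·R² = 0.4357 × (6371)² ≈ 17686661 km².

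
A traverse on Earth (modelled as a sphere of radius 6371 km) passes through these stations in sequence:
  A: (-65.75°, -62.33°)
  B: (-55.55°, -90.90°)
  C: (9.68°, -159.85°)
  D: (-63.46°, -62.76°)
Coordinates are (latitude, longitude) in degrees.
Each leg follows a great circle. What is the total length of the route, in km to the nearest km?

Leg A→B: central angle 0.2981 rad, distance 1899.0 km.
Leg B→C: central angle 1.5091 rad, distance 9614.6 km.
Leg C→D: central angle 1.7770 rad, distance 11321.6 km.
Total: 1899.0 + 9614.6 + 11321.6 ≈ 22835 km.

22835 km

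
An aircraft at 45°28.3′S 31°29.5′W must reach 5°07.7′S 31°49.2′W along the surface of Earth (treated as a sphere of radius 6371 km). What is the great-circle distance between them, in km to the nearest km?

4486 km

Let φ₁ = -0.7936 rad, φ₂ = -0.0895 rad, and Δλ = -0.0057 rad.
cos c = sin φ₁ sin φ₂ + cos φ₁ cos φ₂ cos Δλ = (-0.7129)(-0.0894) + (0.7013)(0.9960)(1.0000) = 0.76217,
so c = arccos(0.76217) = 0.70414 rad.
Distance = R·c = 6371 × 0.7041 ≈ 4486 km.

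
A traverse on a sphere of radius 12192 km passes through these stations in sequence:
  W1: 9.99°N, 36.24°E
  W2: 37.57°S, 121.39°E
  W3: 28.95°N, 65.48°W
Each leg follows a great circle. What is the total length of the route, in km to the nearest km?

Leg W1→W2: central angle 1.6106 rad, distance 19636.2 km.
Leg W2→W3: central angle 2.9609 rad, distance 36099.6 km.
Total: 19636.2 + 36099.6 ≈ 55736 km.

55736 km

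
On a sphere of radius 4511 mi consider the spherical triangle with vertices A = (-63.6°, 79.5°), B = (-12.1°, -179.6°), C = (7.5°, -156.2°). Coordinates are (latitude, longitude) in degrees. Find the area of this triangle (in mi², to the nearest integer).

5372627 mi²

Side lengths (central angles): a = 0.5309, b = 1.9448, c = 1.4651 rad; semiperimeter s = 1.9704.
By l'Huilier's theorem, tan(E/4) = √[tan(s/2) tan((s−a)/2) tan((s−b)/2) tan((s−c)/2)], giving spherical excess E = 0.2640 rad.
Area = E·R² = 0.2640 × (4511)² ≈ 5372627 mi².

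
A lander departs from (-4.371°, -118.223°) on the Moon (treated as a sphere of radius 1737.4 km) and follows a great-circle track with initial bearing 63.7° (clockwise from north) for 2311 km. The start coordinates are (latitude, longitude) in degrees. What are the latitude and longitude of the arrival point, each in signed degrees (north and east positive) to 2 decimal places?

24.26°, -45.48°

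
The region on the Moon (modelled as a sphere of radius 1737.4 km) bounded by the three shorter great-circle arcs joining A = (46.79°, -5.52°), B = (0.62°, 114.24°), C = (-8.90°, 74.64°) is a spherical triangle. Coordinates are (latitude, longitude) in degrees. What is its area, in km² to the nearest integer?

Side lengths (central angles): a = 0.7082, b = 1.5680, c = 1.9092 rad; semiperimeter s = 2.0927.
By l'Huilier's theorem, tan(E/4) = √[tan(s/2) tan((s−a)/2) tan((s−b)/2) tan((s−c)/2)], giving spherical excess E = 0.7440 rad.
Area = E·R² = 0.7440 × (1737.4)² ≈ 2245915 km².

2245915 km²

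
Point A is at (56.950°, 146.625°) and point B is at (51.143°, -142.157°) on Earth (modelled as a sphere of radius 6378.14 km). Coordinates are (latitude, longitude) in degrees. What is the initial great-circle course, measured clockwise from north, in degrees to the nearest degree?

67°

With φ₁ = 0.9940, φ₂ = 0.8926, Δλ = 1.2430 rad, the forward-azimuth formula gives
θ = atan2( sin Δλ cos φ₂ , cos φ₁ sin φ₂ − sin φ₁ cos φ₂ cos Δλ ) = atan2(0.5940, 0.2554) = 66.73°.
So the initial bearing is 67°.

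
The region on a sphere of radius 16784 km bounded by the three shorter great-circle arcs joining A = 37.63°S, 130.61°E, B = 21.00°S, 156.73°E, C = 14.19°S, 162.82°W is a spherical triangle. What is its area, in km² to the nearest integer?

33583346 km²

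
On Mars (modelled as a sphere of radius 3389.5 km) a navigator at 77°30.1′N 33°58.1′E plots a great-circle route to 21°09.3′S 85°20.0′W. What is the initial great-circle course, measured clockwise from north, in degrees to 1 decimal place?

294.3°

Δλ = -119.302° = -2.0822 rad.
y = sin Δλ · cos φ₂ = (-0.8721)(0.9326) = -0.8133
x = cos φ₁ sin φ₂ − sin φ₁ cos φ₂ cos Δλ = (0.2164)(-0.3609) − (0.9763)(0.9326)(-0.4894) = 0.3675
θ = atan2(y, x) = -65.68°; adding 360° gives 294.3°.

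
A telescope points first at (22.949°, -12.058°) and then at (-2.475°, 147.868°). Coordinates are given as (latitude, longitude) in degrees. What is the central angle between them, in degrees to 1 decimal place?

151.8°

With latitudes φ₁ = 22.949°, φ₂ = -2.475° and longitude difference Δλ = 159.926°:
cos c = sin φ₁ sin φ₂ + cos φ₁ cos φ₂ cos Δλ = (0.3899)(-0.0432) + (0.9209)(0.9991)(-0.9393) = -0.88094,
so c = arccos(-0.88094) = 2.64864 rad.
So the angular separation is 151.8°.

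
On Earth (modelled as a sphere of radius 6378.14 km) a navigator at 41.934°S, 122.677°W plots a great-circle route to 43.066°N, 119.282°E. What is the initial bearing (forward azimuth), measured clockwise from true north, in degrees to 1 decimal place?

293.4°

With φ₁ = -0.7319, φ₂ = 0.7516, Δλ = -2.0602 rad, the forward-azimuth formula gives
θ = atan2( sin Δλ cos φ₂ , cos φ₁ sin φ₂ − sin φ₁ cos φ₂ cos Δλ ) = atan2(-0.6448, 0.2785) = -66.64°.
Adding 360° brings this into [0°, 360°): 293.4°.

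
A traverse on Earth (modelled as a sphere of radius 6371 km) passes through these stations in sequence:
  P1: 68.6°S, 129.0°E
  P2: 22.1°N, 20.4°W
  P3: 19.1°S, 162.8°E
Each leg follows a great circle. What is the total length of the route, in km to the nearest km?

33987 km

Leg P1→P2: central angle 2.2670 rad, distance 14442.8 km.
Leg P2→P3: central angle 3.0676 rad, distance 19543.7 km.
Total: 14442.8 + 19543.7 ≈ 33987 km.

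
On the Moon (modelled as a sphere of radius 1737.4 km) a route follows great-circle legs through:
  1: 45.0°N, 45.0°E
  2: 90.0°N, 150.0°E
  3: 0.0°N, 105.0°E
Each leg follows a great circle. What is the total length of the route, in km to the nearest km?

Leg 1→2: central angle 0.7854 rad, distance 1364.6 km.
Leg 2→3: central angle 1.5708 rad, distance 2729.1 km.
Total: 1364.6 + 2729.1 ≈ 4094 km.

4094 km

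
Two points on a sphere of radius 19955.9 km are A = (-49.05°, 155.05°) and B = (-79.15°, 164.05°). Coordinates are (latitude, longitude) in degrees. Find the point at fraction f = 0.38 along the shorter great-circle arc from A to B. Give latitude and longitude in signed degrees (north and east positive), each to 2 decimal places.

The central angle between A and B is δ = 0.5284 rad.
With f = 0.38, the slerp weights are sin((1−f)δ)/sin δ = 0.6383 and sin(fδ)/sin δ = 0.3956.
Weighted sum of the unit vectors: (0.6383)·(-0.5942,0.2765,-0.7553) + (0.3956)·(-0.1810,0.0517,-0.9821) = (-0.4509, 0.1969, -0.8706).
Converting back: φ = atan2(z, √(x²+y²)) = -60.53°, λ = atan2(y, x) = 156.41°.

-60.53°, 156.41°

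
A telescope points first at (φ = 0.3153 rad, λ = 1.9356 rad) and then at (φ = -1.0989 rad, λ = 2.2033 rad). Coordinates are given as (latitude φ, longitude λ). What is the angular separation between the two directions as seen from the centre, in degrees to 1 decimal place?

81.9°

Let φ₁ = 0.3153 rad, φ₂ = -1.0989 rad, and Δλ = 0.2677 rad.
cos c = sin φ₁ sin φ₂ + cos φ₁ cos φ₂ cos Δλ = (0.3101)(-0.8907) + (0.9507)(0.4546)(0.9644) = 0.14056,
so c = arccos(0.14056) = 1.42977 rad.
So the angular separation is 81.9°.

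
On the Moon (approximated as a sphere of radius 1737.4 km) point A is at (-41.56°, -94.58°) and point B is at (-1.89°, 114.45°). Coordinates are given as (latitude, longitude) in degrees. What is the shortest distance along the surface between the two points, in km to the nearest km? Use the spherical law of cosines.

In radians: φ₁ = -0.7254, φ₂ = -0.0330, Δλ = -150.970° = -2.6349 rad.
cos c = sin φ₁ sin φ₂ + cos φ₁ cos φ₂ cos Δλ = (-0.6634)(-0.0330) + (0.7483)(0.9995)(-0.8744) = -0.63202,
so c = arccos(-0.63202) = 2.25495 rad.
Distance = R·c = 1737.4 × 2.2550 ≈ 3918 km.

3918 km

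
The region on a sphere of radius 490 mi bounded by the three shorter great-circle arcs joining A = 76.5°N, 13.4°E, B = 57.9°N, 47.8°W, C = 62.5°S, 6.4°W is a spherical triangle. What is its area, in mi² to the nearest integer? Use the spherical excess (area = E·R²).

227887 mi²

Side lengths (central angles): a = 2.1741, b = 2.4358, c = 0.4876 rad; semiperimeter s = 2.5487.
By l'Huilier's theorem, tan(E/4) = √[tan(s/2) tan((s−a)/2) tan((s−b)/2) tan((s−c)/2)], giving spherical excess E = 0.9491 rad.
Area = E·R² = 0.9491 × (490)² ≈ 227887 mi².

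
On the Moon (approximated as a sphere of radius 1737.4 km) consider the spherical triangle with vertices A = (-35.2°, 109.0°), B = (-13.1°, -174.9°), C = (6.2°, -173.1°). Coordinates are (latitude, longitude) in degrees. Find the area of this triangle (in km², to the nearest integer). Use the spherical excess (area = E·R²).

Side lengths (central angles): a = 0.3383, b = 1.4626, c = 1.2431 rad; semiperimeter s = 1.5220.
By l'Huilier's theorem, tan(E/4) = √[tan(s/2) tan((s−a)/2) tan((s−b)/2) tan((s−c)/2)], giving spherical excess E = 0.2065 rad.
Area = E·R² = 0.2065 × (1737.4)² ≈ 623412 km².

623412 km²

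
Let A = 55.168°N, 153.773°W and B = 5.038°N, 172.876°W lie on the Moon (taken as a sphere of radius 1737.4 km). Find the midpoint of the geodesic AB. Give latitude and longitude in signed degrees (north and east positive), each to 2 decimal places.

30.43°, -165.94°

Central angle δ = 0.9151 rad. Interpolating on the sphere with fraction f = 0.5:
P = [sin((1−f)δ)·A + sin(fδ)·B] / sin δ = 0.5573·A + 0.5573·B in Cartesian coordinates,
giving P = (-0.8364, -0.2095, 0.5064), i.e. latitude 30.43°, longitude -165.94°.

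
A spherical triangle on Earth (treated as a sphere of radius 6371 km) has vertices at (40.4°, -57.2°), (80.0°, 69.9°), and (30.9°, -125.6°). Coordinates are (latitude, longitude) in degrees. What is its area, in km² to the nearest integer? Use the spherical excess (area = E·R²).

21556820 km²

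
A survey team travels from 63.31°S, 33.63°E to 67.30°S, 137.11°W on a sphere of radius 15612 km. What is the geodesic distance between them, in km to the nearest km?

13411 km

With latitudes φ₁ = -63.310°, φ₂ = -67.300° and longitude difference Δλ = -170.740°:
cos c = sin φ₁ sin φ₂ + cos φ₁ cos φ₂ cos Δλ = (-0.8934)(-0.9225) + (0.4492)(0.3859)(-0.9870) = 0.65317,
so c = arccos(0.65317) = 0.85904 rad.
Distance = R·c = 15612 × 0.8590 ≈ 13411 km.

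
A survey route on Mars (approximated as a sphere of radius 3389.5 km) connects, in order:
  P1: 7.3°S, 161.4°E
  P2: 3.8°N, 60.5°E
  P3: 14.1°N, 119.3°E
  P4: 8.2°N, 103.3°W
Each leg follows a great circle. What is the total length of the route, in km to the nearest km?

17294 km

Leg P1→P2: central angle 1.7676 rad, distance 5991.4 km.
Leg P2→P3: central angle 1.0269 rad, distance 3480.7 km.
Leg P3→P4: central angle 2.3075 rad, distance 7821.4 km.
Total: 5991.4 + 3480.7 + 7821.4 ≈ 17294 km.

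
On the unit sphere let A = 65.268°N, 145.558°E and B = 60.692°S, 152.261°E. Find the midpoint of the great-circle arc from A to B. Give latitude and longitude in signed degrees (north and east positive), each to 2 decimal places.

2.29°, 149.17°

The central angle between A and B is δ = 2.2001 rad.
With f = 0.5, the slerp weights are sin((1−f)δ)/sin δ = 1.1025 and sin(fδ)/sin δ = 1.1025.
Weighted sum of the unit vectors: (1.1025)·(-0.3450,0.2366,0.9083) + (1.1025)·(-0.4332,0.2278,-0.8720) = (-0.8580, 0.5120, 0.0400).
Converting back: φ = atan2(z, √(x²+y²)) = 2.29°, λ = atan2(y, x) = 149.17°.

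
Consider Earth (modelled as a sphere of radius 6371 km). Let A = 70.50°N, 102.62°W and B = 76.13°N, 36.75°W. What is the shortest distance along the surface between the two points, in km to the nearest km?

Let φ₁ = 1.2305 rad, φ₂ = 1.3287 rad, and Δλ = 1.1496 rad.
cos c = sin φ₁ sin φ₂ + cos φ₁ cos φ₂ cos Δλ = (0.9426)(0.9708) + (0.3338)(0.2397)(0.4088) = 0.94787,
so c = arccos(0.94787) = 0.32432 rad.
Distance = R·c = 6371 × 0.3243 ≈ 2066 km.

2066 km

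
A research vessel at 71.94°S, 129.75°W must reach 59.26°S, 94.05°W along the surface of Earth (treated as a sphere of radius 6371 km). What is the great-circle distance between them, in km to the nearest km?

2107 km

With latitudes φ₁ = -71.940°, φ₂ = -59.260° and longitude difference Δλ = 35.700°:
cos c = sin φ₁ sin φ₂ + cos φ₁ cos φ₂ cos Δλ = (-0.9507)(-0.8595) + (0.3100)(0.5111)(0.8121) = 0.94583,
so c = arccos(0.94583) = 0.33064 rad.
Distance = R·c = 6371 × 0.3306 ≈ 2107 km.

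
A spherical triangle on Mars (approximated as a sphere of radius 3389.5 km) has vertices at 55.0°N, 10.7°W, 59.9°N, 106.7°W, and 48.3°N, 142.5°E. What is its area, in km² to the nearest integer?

5616969 km²

Side lengths (central angles): a = 1.0152, b = 1.2963, c = 0.8249 rad; semiperimeter s = 1.5682.
By l'Huilier's theorem, tan(E/4) = √[tan(s/2) tan((s−a)/2) tan((s−b)/2) tan((s−c)/2)], giving spherical excess E = 0.4889 rad.
Area = E·R² = 0.4889 × (3389.5)² ≈ 5616969 km².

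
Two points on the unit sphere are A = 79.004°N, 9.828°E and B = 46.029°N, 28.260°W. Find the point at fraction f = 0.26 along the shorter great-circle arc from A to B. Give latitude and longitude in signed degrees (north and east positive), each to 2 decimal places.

71.38°, -11.94°

The central angle between A and B is δ = 0.6254 rad.
With f = 0.26, the slerp weights are sin((1−f)δ)/sin δ = 0.7626 and sin(fδ)/sin δ = 0.2765.
Weighted sum of the unit vectors: (0.7626)·(0.1879,0.0326,0.9816) + (0.2765)·(0.6115,-0.3287,0.7197) = (0.3124, -0.0661, 0.9476).
Converting back: φ = atan2(z, √(x²+y²)) = 71.38°, λ = atan2(y, x) = -11.94°.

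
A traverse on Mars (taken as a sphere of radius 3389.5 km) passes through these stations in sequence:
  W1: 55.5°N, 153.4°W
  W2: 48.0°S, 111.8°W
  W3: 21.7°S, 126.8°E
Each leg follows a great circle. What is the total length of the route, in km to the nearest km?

11951 km

Leg W1→W2: central angle 1.9061 rad, distance 6460.6 km.
Leg W2→W3: central angle 1.6200 rad, distance 5490.8 km.
Total: 6460.6 + 5490.8 ≈ 11951 km.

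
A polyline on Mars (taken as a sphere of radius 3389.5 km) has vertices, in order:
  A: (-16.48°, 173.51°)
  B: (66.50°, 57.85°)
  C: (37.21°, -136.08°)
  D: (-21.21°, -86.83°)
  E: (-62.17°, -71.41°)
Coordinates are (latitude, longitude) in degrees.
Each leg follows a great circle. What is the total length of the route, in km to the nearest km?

18210 km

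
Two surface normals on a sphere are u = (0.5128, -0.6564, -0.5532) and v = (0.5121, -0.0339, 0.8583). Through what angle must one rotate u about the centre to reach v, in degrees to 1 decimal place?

u·v = -0.1900; |u| = 0.9999, |v| = 1.0000.
cos θ = (u·v)/(|u||v|) = -0.1900, so θ = 101.0°.

101.0°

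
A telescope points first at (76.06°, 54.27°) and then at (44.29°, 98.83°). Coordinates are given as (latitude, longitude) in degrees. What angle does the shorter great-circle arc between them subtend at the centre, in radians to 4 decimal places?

In radians: φ₁ = 1.3275, φ₂ = 0.7730, Δλ = 44.560° = 0.7777 rad.
Haversine: a = sin²(Δφ/2) + cos φ₁ cos φ₂ sin²(Δλ/2) = 0.0749 + (0.2409)(0.7158)(0.1437) = 0.09970.
Central angle c = 2·arcsin(√a) = 0.64251 rad.
So the angular separation is 0.6425 rad.

0.6425 rad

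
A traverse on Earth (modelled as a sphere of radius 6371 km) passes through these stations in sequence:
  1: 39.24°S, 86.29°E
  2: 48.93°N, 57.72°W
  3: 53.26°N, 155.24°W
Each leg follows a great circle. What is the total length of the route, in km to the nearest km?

Leg 1→2: central angle 2.6651 rad, distance 16979.3 km.
Leg 2→3: central angle 0.9852 rad, distance 6276.5 km.
Total: 16979.3 + 6276.5 ≈ 23256 km.

23256 km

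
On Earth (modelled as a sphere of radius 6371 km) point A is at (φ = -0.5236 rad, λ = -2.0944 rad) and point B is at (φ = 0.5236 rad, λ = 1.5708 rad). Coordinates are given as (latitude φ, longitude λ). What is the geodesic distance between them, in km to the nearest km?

17135 km

With latitudes φ₁ = -30.000°, φ₂ = 30.000° and longitude difference Δλ = -150.000°:
cos c = sin φ₁ sin φ₂ + cos φ₁ cos φ₂ cos Δλ = (-0.5000)(0.5000) + (0.8660)(0.8660)(-0.8660) = -0.89952,
so c = arccos(-0.89952) = 2.68946 rad.
Distance = R·c = 6371 × 2.6895 ≈ 17135 km.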